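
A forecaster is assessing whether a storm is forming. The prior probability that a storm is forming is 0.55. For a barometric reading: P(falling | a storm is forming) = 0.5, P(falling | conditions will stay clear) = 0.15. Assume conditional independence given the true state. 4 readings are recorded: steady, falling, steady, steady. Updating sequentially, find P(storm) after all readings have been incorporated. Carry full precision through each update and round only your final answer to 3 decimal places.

Apply Bayes' rule sequentially, carrying P(storm) forward.
After 'steady': P(storm) = 0.5·0.5500 / (0.5·0.5500 + 0.85·0.4500) ≈ 0.4183
After 'falling': P(storm) = 0.5·0.4183 / (0.5·0.4183 + 0.15·0.5817) ≈ 0.7056
After 'steady': P(storm) = 0.5·0.7056 / (0.5·0.7056 + 0.85·0.2944) ≈ 0.5850
After 'steady': P(storm) = 0.5·0.5850 / (0.5·0.5850 + 0.85·0.4150) ≈ 0.4533

0.453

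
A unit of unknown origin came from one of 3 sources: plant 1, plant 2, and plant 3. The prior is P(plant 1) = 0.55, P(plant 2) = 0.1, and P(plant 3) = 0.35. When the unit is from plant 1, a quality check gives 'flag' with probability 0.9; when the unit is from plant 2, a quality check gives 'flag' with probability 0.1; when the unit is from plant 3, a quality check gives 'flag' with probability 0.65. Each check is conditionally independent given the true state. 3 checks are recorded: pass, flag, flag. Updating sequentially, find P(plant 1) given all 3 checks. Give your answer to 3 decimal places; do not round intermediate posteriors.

0.458

After 'pass': normaliser = 0.1·0.5500 + 0.9·0.1000 + 0.35·0.3500; P(plant 1) ≈ 0.2056, P(plant 2) ≈ 0.3364, P(plant 3) ≈ 0.4579
After 'flag': normaliser = 0.9·0.2056 + 0.1·0.3364 + 0.65·0.4579; P(plant 1) ≈ 0.3584, P(plant 2) ≈ 0.0652, P(plant 3) ≈ 0.5765
After 'flag': normaliser = 0.9·0.3584 + 0.1·0.0652 + 0.65·0.5765; P(plant 1) ≈ 0.4583, P(plant 2) ≈ 0.0093, P(plant 3) ≈ 0.5324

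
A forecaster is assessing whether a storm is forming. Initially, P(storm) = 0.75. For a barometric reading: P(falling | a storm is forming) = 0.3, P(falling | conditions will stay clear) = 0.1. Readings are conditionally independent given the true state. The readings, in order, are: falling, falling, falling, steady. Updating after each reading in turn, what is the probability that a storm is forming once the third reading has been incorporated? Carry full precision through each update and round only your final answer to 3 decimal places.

0.988

Each posterior becomes the prior for the next update.
After 'falling': P(storm) = 0.3·0.7500 / (0.3·0.7500 + 0.1·0.2500) ≈ 0.9000
After 'falling': P(storm) = 0.3·0.9000 / (0.3·0.9000 + 0.1·0.1000) ≈ 0.9643
After 'falling': P(storm) = 0.3·0.9643 / (0.3·0.9643 + 0.1·0.0357) ≈ 0.9878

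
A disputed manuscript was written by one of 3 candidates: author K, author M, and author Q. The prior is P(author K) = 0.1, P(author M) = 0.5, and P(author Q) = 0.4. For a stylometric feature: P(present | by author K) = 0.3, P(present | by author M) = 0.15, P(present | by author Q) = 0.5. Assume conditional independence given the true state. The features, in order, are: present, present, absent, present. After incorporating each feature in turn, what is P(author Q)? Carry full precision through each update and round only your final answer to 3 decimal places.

0.883

After 'present': normaliser = 0.3·0.1000 + 0.15·0.5000 + 0.5·0.4000; P(author K) ≈ 0.0984, P(author M) ≈ 0.2459, P(author Q) ≈ 0.6557
After 'present': normaliser = 0.3·0.0984 + 0.15·0.2459 + 0.5·0.6557; P(author K) ≈ 0.0748, P(author M) ≈ 0.0936, P(author Q) ≈ 0.8316
After 'absent': normaliser = 0.7·0.0748 + 0.85·0.0936 + 0.5·0.8316; P(author K) ≈ 0.0957, P(author M) ≈ 0.1452, P(author Q) ≈ 0.7592
After 'present': normaliser = 0.3·0.0957 + 0.15·0.1452 + 0.5·0.7592; P(author K) ≈ 0.0667, P(author M) ≈ 0.0506, P(author Q) ≈ 0.8826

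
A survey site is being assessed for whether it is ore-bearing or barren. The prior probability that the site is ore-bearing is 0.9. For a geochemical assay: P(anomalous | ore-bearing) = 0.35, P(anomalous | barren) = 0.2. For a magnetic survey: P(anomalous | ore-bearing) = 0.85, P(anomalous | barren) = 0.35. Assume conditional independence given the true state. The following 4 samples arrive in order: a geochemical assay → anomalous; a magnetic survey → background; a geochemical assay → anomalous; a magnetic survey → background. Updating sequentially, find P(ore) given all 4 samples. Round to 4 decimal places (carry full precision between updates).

0.5948

After a geochemical assay='anomalous': P(ore) = 0.35·0.9000 / (0.35·0.9000 + 0.2·0.1000) ≈ 0.9403
After a magnetic survey='background': P(ore) = 0.15·0.9403 / (0.15·0.9403 + 0.65·0.0597) ≈ 0.7842
After a geochemical assay='anomalous': P(ore) = 0.35·0.7842 / (0.35·0.7842 + 0.2·0.2158) ≈ 0.8641
After a magnetic survey='background': P(ore) = 0.15·0.8641 / (0.15·0.8641 + 0.65·0.1359) ≈ 0.5948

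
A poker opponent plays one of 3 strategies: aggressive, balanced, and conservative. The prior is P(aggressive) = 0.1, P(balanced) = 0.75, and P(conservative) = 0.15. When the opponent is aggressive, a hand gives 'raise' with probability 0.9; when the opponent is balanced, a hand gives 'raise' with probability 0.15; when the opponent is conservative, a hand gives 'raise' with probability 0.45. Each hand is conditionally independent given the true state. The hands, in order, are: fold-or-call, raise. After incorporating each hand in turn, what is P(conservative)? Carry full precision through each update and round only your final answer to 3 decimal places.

0.262

Each posterior becomes the prior for the next update.
After 'fold-or-call': normaliser = 0.1·0.1000 + 0.85·0.7500 + 0.55·0.1500; P(aggressive) ≈ 0.0137, P(balanced) ≈ 0.8733, P(conservative) ≈ 0.1130
After 'raise': normaliser = 0.9·0.0137 + 0.15·0.8733 + 0.45·0.1130; P(aggressive) ≈ 0.0635, P(balanced) ≈ 0.6746, P(conservative) ≈ 0.2619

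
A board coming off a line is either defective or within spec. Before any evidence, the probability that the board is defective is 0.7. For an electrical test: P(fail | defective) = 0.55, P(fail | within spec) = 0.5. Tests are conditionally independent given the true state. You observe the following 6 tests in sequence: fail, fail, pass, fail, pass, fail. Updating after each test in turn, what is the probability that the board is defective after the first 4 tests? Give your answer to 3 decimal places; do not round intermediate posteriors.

After 'fail': P(defective) = 0.55·0.7000 / (0.55·0.7000 + 0.5·0.3000) ≈ 0.7196
After 'fail': P(defective) = 0.55·0.7196 / (0.55·0.7196 + 0.5·0.2804) ≈ 0.7384
After 'pass': P(defective) = 0.45·0.7384 / (0.45·0.7384 + 0.5·0.2616) ≈ 0.7176
After 'fail': P(defective) = 0.55·0.7176 / (0.55·0.7176 + 0.5·0.2824) ≈ 0.7365

0.737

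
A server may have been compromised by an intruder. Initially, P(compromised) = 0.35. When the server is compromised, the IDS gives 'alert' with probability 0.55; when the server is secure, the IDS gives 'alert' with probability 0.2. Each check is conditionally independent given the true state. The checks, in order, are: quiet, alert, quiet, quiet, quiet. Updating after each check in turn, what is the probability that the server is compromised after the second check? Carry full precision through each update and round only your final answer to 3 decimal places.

0.454

After 'quiet': P(compromised) = 0.45·0.3500 / (0.45·0.3500 + 0.8·0.6500) ≈ 0.2325
After 'alert': P(compromised) = 0.55·0.2325 / (0.55·0.2325 + 0.2·0.7675) ≈ 0.4544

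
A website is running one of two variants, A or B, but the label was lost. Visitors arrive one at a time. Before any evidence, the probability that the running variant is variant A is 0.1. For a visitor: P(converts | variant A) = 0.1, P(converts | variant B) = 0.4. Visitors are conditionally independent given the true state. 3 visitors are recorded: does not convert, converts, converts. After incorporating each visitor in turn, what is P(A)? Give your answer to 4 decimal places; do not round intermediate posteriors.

After 'does not convert': P(A) = 0.9·0.1000 / (0.9·0.1000 + 0.6·0.9000) ≈ 0.1429
After 'converts': P(A) = 0.1·0.1429 / (0.1·0.1429 + 0.4·0.8571) ≈ 0.0400
After 'converts': P(A) = 0.1·0.0400 / (0.1·0.0400 + 0.4·0.9600) ≈ 0.0103

0.0103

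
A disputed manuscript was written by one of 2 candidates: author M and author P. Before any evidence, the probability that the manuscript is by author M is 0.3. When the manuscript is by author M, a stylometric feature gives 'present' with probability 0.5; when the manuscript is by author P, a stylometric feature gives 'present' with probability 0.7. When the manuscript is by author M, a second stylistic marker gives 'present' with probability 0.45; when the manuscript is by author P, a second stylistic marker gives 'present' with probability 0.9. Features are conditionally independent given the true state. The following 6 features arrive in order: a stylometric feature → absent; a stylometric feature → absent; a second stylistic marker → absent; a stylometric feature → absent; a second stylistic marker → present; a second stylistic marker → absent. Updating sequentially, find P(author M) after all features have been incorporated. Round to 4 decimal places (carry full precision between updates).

Apply Bayes' rule sequentially, carrying P(author M) forward.
After a stylometric feature='absent': P(author M) = 0.5·0.3000 / (0.5·0.3000 + 0.3·0.7000) ≈ 0.4167
After a stylometric feature='absent': P(author M) = 0.5·0.4167 / (0.5·0.4167 + 0.3·0.5833) ≈ 0.5435
After a second stylistic marker='absent': P(author M) = 0.55·0.5435 / (0.55·0.5435 + 0.1·0.4565) ≈ 0.8675
After a stylometric feature='absent': P(author M) = 0.5·0.8675 / (0.5·0.8675 + 0.3·0.1325) ≈ 0.9161
After a second stylistic marker='present': P(author M) = 0.45·0.9161 / (0.45·0.9161 + 0.9·0.0839) ≈ 0.8451
After a second stylistic marker='absent': P(author M) = 0.55·0.8451 / (0.55·0.8451 + 0.1·0.1549) ≈ 0.9678

0.9678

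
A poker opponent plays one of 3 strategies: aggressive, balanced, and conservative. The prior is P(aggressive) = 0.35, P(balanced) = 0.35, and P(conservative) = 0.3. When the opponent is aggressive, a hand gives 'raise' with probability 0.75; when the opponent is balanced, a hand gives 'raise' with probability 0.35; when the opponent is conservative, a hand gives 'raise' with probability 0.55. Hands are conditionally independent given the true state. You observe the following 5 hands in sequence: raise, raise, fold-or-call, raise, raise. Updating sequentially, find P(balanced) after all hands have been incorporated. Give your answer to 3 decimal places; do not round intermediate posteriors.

After 'raise': normaliser = 0.75·0.3500 + 0.35·0.3500 + 0.55·0.3000; P(aggressive) ≈ 0.4773, P(balanced) ≈ 0.2227, P(conservative) ≈ 0.3000
After 'raise': normaliser = 0.75·0.4773 + 0.35·0.2227 + 0.55·0.3000; P(aggressive) ≈ 0.5957, P(balanced) ≈ 0.1297, P(conservative) ≈ 0.2746
After 'fold-or-call': normaliser = 0.25·0.5957 + 0.65·0.1297 + 0.45·0.2746; P(aggressive) ≈ 0.4174, P(balanced) ≈ 0.2363, P(conservative) ≈ 0.3463
After 'raise': normaliser = 0.75·0.4174 + 0.35·0.2363 + 0.55·0.3463; P(aggressive) ≈ 0.5340, P(balanced) ≈ 0.1411, P(conservative) ≈ 0.3249
After 'raise': normaliser = 0.75·0.5340 + 0.35·0.1411 + 0.55·0.3249; P(aggressive) ≈ 0.6371, P(balanced) ≈ 0.0786, P(conservative) ≈ 0.2843

0.079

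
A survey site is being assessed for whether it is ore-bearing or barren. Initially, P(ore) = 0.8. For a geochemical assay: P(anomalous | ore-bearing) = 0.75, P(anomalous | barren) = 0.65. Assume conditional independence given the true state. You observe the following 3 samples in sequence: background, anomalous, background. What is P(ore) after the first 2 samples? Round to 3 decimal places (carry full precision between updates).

After 'background': P(ore) = 0.25·0.8000 / (0.25·0.8000 + 0.35·0.2000) ≈ 0.7407
After 'anomalous': P(ore) = 0.75·0.7407 / (0.75·0.7407 + 0.65·0.2593) ≈ 0.7673

0.767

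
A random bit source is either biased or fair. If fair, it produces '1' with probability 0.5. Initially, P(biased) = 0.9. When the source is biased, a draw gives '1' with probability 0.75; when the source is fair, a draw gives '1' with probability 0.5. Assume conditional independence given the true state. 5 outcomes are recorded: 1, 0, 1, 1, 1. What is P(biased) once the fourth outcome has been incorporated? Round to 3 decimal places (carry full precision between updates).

After '1': P(biased) = 0.75·0.9000 / (0.75·0.9000 + 0.5·0.1000) ≈ 0.9310
After '0': P(biased) = 0.25·0.9310 / (0.25·0.9310 + 0.5·0.0690) ≈ 0.8710
After '1': P(biased) = 0.75·0.8710 / (0.75·0.8710 + 0.5·0.1290) ≈ 0.9101
After '1': P(biased) = 0.75·0.9101 / (0.75·0.9101 + 0.5·0.0899) ≈ 0.9382

0.938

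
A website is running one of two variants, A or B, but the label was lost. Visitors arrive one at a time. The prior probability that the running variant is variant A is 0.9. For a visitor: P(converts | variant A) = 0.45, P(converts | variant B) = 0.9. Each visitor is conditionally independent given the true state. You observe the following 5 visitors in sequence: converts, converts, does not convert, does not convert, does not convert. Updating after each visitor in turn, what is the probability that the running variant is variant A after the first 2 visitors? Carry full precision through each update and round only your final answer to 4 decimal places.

Each posterior becomes the prior for the next update.
After 'converts': P(A) = 0.45·0.9000 / (0.45·0.9000 + 0.9·0.1000) ≈ 0.8182
After 'converts': P(A) = 0.45·0.8182 / (0.45·0.8182 + 0.9·0.1818) ≈ 0.6923

0.6923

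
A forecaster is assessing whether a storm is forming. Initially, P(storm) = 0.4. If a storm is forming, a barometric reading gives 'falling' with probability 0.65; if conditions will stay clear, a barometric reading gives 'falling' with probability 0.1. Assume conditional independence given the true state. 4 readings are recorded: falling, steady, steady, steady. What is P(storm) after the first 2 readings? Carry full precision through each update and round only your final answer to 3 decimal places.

0.628

After 'falling': P(storm) = 0.65·0.4000 / (0.65·0.4000 + 0.1·0.6000) ≈ 0.8125
After 'steady': P(storm) = 0.35·0.8125 / (0.35·0.8125 + 0.9·0.1875) ≈ 0.6276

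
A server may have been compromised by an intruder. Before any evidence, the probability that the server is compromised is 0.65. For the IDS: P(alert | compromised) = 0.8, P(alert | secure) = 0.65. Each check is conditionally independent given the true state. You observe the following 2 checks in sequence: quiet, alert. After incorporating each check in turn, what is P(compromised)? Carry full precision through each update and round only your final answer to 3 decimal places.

0.566

Apply Bayes' rule sequentially, carrying P(compromised) forward.
After 'quiet': P(compromised) = 0.2·0.6500 / (0.2·0.6500 + 0.35·0.3500) ≈ 0.5149
After 'alert': P(compromised) = 0.8·0.5149 / (0.8·0.5149 + 0.65·0.4851) ≈ 0.5664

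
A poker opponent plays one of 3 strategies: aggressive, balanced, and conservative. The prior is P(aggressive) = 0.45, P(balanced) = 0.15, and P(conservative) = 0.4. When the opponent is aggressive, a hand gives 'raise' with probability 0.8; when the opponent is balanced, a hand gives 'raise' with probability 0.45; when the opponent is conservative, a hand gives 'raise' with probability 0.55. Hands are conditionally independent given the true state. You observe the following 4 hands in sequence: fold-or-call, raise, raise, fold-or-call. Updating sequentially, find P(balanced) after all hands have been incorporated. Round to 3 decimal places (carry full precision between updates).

After 'fold-or-call': normaliser = 0.2·0.4500 + 0.55·0.1500 + 0.45·0.4000; P(aggressive) ≈ 0.2553, P(balanced) ≈ 0.2340, P(conservative) ≈ 0.5106
After 'raise': normaliser = 0.8·0.2553 + 0.45·0.2340 + 0.55·0.5106; P(aggressive) ≈ 0.3459, P(balanced) ≈ 0.1784, P(conservative) ≈ 0.4757
After 'raise': normaliser = 0.8·0.3459 + 0.45·0.1784 + 0.55·0.4757; P(aggressive) ≈ 0.4474, P(balanced) ≈ 0.1298, P(conservative) ≈ 0.4229
After 'fold-or-call': normaliser = 0.2·0.4474 + 0.55·0.1298 + 0.45·0.4229; P(aggressive) ≈ 0.2548, P(balanced) ≈ 0.2032, P(conservative) ≈ 0.5420

0.203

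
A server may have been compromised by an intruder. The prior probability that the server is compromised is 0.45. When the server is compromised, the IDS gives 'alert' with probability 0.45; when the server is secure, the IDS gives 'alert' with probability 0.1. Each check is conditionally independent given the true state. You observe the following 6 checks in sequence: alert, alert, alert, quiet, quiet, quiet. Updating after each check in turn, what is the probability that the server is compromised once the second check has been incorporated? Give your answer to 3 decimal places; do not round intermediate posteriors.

0.943

After 'alert': P(compromised) = 0.45·0.4500 / (0.45·0.4500 + 0.1·0.5500) ≈ 0.7864
After 'alert': P(compromised) = 0.45·0.7864 / (0.45·0.7864 + 0.1·0.2136) ≈ 0.9431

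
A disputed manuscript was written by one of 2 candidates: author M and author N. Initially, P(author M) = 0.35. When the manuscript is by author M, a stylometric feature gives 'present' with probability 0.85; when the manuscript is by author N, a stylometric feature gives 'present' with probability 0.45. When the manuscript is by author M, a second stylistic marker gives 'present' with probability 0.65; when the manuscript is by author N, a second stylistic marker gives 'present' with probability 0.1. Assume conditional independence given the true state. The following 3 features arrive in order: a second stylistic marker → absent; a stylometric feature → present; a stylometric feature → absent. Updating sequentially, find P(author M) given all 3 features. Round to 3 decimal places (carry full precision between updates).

After a second stylistic marker='absent': P(author M) = 0.35·0.3500 / (0.35·0.3500 + 0.9·0.6500) ≈ 0.1731
After a stylometric feature='present': P(author M) = 0.85·0.1731 / (0.85·0.1731 + 0.45·0.8269) ≈ 0.2834
After a stylometric feature='absent': P(author M) = 0.15·0.2834 / (0.15·0.2834 + 0.55·0.7166) ≈ 0.0974

0.097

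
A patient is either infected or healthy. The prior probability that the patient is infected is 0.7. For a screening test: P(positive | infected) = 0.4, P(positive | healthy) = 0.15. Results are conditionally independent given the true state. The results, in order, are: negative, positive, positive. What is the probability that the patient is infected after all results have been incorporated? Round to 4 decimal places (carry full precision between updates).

After 'negative': P(infected) = 0.6·0.7000 / (0.6·0.7000 + 0.85·0.3000) ≈ 0.6222
After 'positive': P(infected) = 0.4·0.6222 / (0.4·0.6222 + 0.15·0.3778) ≈ 0.8145
After 'positive': P(infected) = 0.4·0.8145 / (0.4·0.8145 + 0.15·0.1855) ≈ 0.9213

0.9213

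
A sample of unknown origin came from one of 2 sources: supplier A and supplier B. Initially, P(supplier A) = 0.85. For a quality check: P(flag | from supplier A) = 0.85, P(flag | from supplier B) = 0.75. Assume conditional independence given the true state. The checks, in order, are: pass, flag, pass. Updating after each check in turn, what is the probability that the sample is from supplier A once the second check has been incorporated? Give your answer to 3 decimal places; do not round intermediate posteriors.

0.794

After 'pass': P(supplier A) = 0.15·0.8500 / (0.15·0.8500 + 0.25·0.1500) ≈ 0.7727
After 'flag': P(supplier A) = 0.85·0.7727 / (0.85·0.7727 + 0.75·0.2273) ≈ 0.7940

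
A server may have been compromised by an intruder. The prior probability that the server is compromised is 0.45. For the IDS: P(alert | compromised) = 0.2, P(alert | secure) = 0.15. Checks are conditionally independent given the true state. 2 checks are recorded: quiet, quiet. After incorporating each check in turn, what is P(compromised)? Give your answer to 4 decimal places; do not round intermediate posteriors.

After 'quiet': P(compromised) = 0.8·0.4500 / (0.8·0.4500 + 0.85·0.5500) ≈ 0.4350
After 'quiet': P(compromised) = 0.8·0.4350 / (0.8·0.4350 + 0.85·0.5650) ≈ 0.4202

0.4202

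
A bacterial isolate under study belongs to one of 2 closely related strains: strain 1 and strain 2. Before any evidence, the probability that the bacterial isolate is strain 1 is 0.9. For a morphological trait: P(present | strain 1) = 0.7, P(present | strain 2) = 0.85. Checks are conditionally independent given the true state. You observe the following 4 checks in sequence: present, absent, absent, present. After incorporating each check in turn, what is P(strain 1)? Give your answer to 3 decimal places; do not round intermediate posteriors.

After 'present': P(strain 1) = 0.7·0.9000 / (0.7·0.9000 + 0.85·0.1000) ≈ 0.8811
After 'absent': P(strain 1) = 0.3·0.8811 / (0.3·0.8811 + 0.15·0.1189) ≈ 0.9368
After 'absent': P(strain 1) = 0.3·0.9368 / (0.3·0.9368 + 0.15·0.0632) ≈ 0.9674
After 'present': P(strain 1) = 0.7·0.9674 / (0.7·0.9674 + 0.85·0.0326) ≈ 0.9607

0.961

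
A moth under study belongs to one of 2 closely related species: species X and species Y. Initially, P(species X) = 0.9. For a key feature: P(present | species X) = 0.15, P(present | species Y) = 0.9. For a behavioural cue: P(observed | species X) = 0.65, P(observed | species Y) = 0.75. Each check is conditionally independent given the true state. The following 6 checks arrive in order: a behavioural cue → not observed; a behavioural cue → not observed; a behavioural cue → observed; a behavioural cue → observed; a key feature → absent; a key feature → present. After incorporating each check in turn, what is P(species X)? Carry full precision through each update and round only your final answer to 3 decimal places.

After a behavioural cue='not observed': P(species X) = 0.35·0.9000 / (0.35·0.9000 + 0.25·0.1000) ≈ 0.9265
After a behavioural cue='not observed': P(species X) = 0.35·0.9265 / (0.35·0.9265 + 0.25·0.0735) ≈ 0.9464
After a behavioural cue='observed': P(species X) = 0.65·0.9464 / (0.65·0.9464 + 0.75·0.0536) ≈ 0.9386
After a behavioural cue='observed': P(species X) = 0.65·0.9386 / (0.65·0.9386 + 0.75·0.0614) ≈ 0.9298
After a key feature='absent': P(species X) = 0.85·0.9298 / (0.85·0.9298 + 0.1·0.0702) ≈ 0.9912
After a key feature='present': P(species X) = 0.15·0.9912 / (0.15·0.9912 + 0.9·0.0088) ≈ 0.9494

0.949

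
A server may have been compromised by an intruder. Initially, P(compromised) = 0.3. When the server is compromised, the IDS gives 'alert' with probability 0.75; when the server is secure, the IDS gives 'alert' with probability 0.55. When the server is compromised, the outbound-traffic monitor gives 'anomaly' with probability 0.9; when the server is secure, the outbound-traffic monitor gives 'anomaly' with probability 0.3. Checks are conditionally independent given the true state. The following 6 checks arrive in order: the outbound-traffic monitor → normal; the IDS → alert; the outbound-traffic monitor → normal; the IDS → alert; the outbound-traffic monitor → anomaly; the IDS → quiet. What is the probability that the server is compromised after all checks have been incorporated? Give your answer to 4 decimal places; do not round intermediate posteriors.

0.0264

After the outbound-traffic monitor='normal': P(compromised) = 0.1·0.3000 / (0.1·0.3000 + 0.7·0.7000) ≈ 0.0577
After the IDS='alert': P(compromised) = 0.75·0.0577 / (0.75·0.0577 + 0.55·0.9423) ≈ 0.0771
After the outbound-traffic monitor='normal': P(compromised) = 0.1·0.0771 / (0.1·0.0771 + 0.7·0.9229) ≈ 0.0118
After the IDS='alert': P(compromised) = 0.75·0.0118 / (0.75·0.0118 + 0.55·0.9882) ≈ 0.0160
After the outbound-traffic monitor='anomaly': P(compromised) = 0.9·0.0160 / (0.9·0.0160 + 0.3·0.9840) ≈ 0.0465
After the IDS='quiet': P(compromised) = 0.25·0.0465 / (0.25·0.0465 + 0.45·0.9535) ≈ 0.0264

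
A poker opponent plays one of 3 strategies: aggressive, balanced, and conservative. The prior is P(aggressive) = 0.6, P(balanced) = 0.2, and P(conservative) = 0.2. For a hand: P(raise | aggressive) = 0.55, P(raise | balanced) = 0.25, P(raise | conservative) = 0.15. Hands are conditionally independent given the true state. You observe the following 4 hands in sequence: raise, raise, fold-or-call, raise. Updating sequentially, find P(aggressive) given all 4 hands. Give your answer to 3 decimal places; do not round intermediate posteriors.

0.939

After 'raise': normaliser = 0.55·0.6000 + 0.25·0.2000 + 0.15·0.2000; P(aggressive) ≈ 0.8049, P(balanced) ≈ 0.1220, P(conservative) ≈ 0.0732
After 'raise': normaliser = 0.55·0.8049 + 0.25·0.1220 + 0.15·0.0732; P(aggressive) ≈ 0.9144, P(balanced) ≈ 0.0630, P(conservative) ≈ 0.0227
After 'fold-or-call': normaliser = 0.45·0.9144 + 0.75·0.0630 + 0.85·0.0227; P(aggressive) ≈ 0.8609, P(balanced) ≈ 0.0988, P(conservative) ≈ 0.0403
After 'raise': normaliser = 0.55·0.8609 + 0.25·0.0988 + 0.15·0.0403; P(aggressive) ≈ 0.9390, P(balanced) ≈ 0.0490, P(conservative) ≈ 0.0120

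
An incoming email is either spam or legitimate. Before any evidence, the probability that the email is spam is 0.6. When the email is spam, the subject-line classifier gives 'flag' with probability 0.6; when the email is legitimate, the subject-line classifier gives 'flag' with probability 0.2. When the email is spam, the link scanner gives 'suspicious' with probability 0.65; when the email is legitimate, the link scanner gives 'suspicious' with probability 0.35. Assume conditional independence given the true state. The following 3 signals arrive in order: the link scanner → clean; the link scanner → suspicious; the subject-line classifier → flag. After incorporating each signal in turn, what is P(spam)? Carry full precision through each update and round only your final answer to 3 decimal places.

Each posterior becomes the prior for the next update.
After the link scanner='clean': P(spam) = 0.35·0.6000 / (0.35·0.6000 + 0.65·0.4000) ≈ 0.4468
After the link scanner='suspicious': P(spam) = 0.65·0.4468 / (0.65·0.4468 + 0.35·0.5532) ≈ 0.6000
After the subject-line classifier='flag': P(spam) = 0.6·0.6000 / (0.6·0.6000 + 0.2·0.4000) ≈ 0.8182

0.818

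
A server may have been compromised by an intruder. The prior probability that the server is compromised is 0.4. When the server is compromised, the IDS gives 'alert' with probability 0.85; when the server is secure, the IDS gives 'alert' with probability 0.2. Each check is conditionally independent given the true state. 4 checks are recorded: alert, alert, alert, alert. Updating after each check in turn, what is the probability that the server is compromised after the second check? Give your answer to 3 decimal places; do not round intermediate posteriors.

0.923

After 'alert': P(compromised) = 0.85·0.4000 / (0.85·0.4000 + 0.2·0.6000) ≈ 0.7391
After 'alert': P(compromised) = 0.85·0.7391 / (0.85·0.7391 + 0.2·0.2609) ≈ 0.9233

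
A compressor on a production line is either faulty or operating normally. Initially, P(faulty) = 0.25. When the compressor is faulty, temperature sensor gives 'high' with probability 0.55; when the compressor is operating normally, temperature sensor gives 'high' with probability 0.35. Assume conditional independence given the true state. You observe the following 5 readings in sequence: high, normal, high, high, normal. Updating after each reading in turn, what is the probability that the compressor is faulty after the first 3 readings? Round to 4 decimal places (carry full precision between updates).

0.3630

After 'high': P(faulty) = 0.55·0.2500 / (0.55·0.2500 + 0.35·0.7500) ≈ 0.3438
After 'normal': P(faulty) = 0.45·0.3438 / (0.45·0.3438 + 0.65·0.6562) ≈ 0.2661
After 'high': P(faulty) = 0.55·0.2661 / (0.55·0.2661 + 0.35·0.7339) ≈ 0.3630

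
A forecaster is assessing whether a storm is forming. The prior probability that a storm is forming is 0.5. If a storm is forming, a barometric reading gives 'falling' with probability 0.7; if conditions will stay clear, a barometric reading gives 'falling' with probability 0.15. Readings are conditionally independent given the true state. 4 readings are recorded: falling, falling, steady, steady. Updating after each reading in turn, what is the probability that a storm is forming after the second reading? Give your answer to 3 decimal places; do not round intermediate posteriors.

0.956

Each posterior becomes the prior for the next update.
After 'falling': P(storm) = 0.7·0.5000 / (0.7·0.5000 + 0.15·0.5000) ≈ 0.8235
After 'falling': P(storm) = 0.7·0.8235 / (0.7·0.8235 + 0.15·0.1765) ≈ 0.9561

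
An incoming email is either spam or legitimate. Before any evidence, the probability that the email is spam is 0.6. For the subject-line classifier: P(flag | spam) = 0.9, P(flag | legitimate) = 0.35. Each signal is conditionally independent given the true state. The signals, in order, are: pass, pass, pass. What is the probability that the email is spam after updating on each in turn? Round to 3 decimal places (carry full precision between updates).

After 'pass': P(spam) = 0.1·0.6000 / (0.1·0.6000 + 0.65·0.4000) ≈ 0.1875
After 'pass': P(spam) = 0.1·0.1875 / (0.1·0.1875 + 0.65·0.8125) ≈ 0.0343
After 'pass': P(spam) = 0.1·0.0343 / (0.1·0.0343 + 0.65·0.9657) ≈ 0.0054

0.005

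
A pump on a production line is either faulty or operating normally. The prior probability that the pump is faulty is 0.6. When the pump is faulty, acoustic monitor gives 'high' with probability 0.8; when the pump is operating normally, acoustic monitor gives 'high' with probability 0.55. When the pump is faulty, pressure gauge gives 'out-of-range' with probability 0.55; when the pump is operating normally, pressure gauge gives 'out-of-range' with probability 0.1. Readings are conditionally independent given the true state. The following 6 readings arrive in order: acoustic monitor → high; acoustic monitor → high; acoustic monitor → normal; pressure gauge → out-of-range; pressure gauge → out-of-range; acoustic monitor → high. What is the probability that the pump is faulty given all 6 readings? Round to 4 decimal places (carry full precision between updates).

0.9841

After acoustic monitor='high': P(faulty) = 0.8·0.6000 / (0.8·0.6000 + 0.55·0.4000) ≈ 0.6857
After acoustic monitor='high': P(faulty) = 0.8·0.6857 / (0.8·0.6857 + 0.55·0.3143) ≈ 0.7604
After acoustic monitor='normal': P(faulty) = 0.2·0.7604 / (0.2·0.7604 + 0.45·0.2396) ≈ 0.5851
After pressure gauge='out-of-range': P(faulty) = 0.55·0.5851 / (0.55·0.5851 + 0.1·0.4149) ≈ 0.8858
After pressure gauge='out-of-range': P(faulty) = 0.55·0.8858 / (0.55·0.8858 + 0.1·0.1142) ≈ 0.9771
After acoustic monitor='high': P(faulty) = 0.8·0.9771 / (0.8·0.9771 + 0.55·0.0229) ≈ 0.9841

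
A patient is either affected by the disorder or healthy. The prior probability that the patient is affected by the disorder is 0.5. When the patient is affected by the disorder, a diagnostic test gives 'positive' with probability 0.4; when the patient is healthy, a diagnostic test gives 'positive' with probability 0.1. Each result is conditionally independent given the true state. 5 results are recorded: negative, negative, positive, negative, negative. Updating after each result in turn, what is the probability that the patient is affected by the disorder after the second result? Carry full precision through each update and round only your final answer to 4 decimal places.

Apply Bayes' rule sequentially, carrying P(affected) forward.
After 'negative': P(affected) = 0.6·0.5000 / (0.6·0.5000 + 0.9·0.5000) ≈ 0.4000
After 'negative': P(affected) = 0.6·0.4000 / (0.6·0.4000 + 0.9·0.6000) ≈ 0.3077

0.3077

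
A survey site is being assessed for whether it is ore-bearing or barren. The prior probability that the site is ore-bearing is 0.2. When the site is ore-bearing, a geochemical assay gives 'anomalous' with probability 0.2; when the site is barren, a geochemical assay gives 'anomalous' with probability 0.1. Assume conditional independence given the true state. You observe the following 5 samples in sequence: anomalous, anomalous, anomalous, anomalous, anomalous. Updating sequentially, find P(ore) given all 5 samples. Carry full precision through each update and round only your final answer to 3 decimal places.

0.889

After 'anomalous': P(ore) = 0.2·0.2000 / (0.2·0.2000 + 0.1·0.8000) ≈ 0.3333
After 'anomalous': P(ore) = 0.2·0.3333 / (0.2·0.3333 + 0.1·0.6667) ≈ 0.5000
After 'anomalous': P(ore) = 0.2·0.5000 / (0.2·0.5000 + 0.1·0.5000) ≈ 0.6667
After 'anomalous': P(ore) = 0.2·0.6667 / (0.2·0.6667 + 0.1·0.3333) ≈ 0.8000
After 'anomalous': P(ore) = 0.2·0.8000 / (0.2·0.8000 + 0.1·0.2000) ≈ 0.8889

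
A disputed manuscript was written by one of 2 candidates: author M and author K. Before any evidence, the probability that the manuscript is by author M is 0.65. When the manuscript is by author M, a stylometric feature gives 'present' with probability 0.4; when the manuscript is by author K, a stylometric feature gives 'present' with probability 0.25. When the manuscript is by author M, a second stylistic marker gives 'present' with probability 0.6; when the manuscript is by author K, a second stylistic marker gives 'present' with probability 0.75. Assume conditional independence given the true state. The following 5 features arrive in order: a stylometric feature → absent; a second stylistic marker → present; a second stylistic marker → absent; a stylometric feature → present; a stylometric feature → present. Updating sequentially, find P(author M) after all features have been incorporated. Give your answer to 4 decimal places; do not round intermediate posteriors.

0.8296

Each posterior becomes the prior for the next update.
After a stylometric feature='absent': P(author M) = 0.6·0.6500 / (0.6·0.6500 + 0.75·0.3500) ≈ 0.5977
After a second stylistic marker='present': P(author M) = 0.6·0.5977 / (0.6·0.5977 + 0.75·0.4023) ≈ 0.5431
After a second stylistic marker='absent': P(author M) = 0.4·0.5431 / (0.4·0.5431 + 0.25·0.4569) ≈ 0.6554
After a stylometric feature='present': P(author M) = 0.4·0.6554 / (0.4·0.6554 + 0.25·0.3446) ≈ 0.7526
After a stylometric feature='present': P(author M) = 0.4·0.7526 / (0.4·0.7526 + 0.25·0.2474) ≈ 0.8296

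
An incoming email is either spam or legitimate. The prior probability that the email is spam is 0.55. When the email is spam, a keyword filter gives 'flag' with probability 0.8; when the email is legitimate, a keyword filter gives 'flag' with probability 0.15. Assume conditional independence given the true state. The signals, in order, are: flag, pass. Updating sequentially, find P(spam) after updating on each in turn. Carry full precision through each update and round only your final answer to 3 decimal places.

After 'flag': P(spam) = 0.8·0.5500 / (0.8·0.5500 + 0.15·0.4500) ≈ 0.8670
After 'pass': P(spam) = 0.2·0.8670 / (0.2·0.8670 + 0.85·0.1330) ≈ 0.6053

0.605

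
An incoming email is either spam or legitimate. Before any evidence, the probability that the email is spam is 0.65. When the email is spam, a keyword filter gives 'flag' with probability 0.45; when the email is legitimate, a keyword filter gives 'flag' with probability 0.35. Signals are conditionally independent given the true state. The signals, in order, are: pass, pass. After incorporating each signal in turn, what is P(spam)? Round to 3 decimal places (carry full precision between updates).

After 'pass': P(spam) = 0.55·0.6500 / (0.55·0.6500 + 0.65·0.3500) ≈ 0.6111
After 'pass': P(spam) = 0.55·0.6111 / (0.55·0.6111 + 0.65·0.3889) ≈ 0.5708

0.571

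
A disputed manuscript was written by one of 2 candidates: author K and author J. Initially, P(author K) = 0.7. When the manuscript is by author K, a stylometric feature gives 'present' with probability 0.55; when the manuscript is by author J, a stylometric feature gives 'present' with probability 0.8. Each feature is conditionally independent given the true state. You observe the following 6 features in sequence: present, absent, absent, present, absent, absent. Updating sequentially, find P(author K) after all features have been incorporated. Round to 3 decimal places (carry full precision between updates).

Each posterior becomes the prior for the next update.
After 'present': P(author K) = 0.55·0.7000 / (0.55·0.7000 + 0.8·0.3000) ≈ 0.6160
After 'absent': P(author K) = 0.45·0.6160 / (0.45·0.6160 + 0.2·0.3840) ≈ 0.7831
After 'absent': P(author K) = 0.45·0.7831 / (0.45·0.7831 + 0.2·0.2169) ≈ 0.8904
After 'present': P(author K) = 0.55·0.8904 / (0.55·0.8904 + 0.8·0.1096) ≈ 0.8481
After 'absent': P(author K) = 0.45·0.8481 / (0.45·0.8481 + 0.2·0.1519) ≈ 0.9263
After 'absent': P(author K) = 0.45·0.9263 / (0.45·0.9263 + 0.2·0.0737) ≈ 0.9658

0.966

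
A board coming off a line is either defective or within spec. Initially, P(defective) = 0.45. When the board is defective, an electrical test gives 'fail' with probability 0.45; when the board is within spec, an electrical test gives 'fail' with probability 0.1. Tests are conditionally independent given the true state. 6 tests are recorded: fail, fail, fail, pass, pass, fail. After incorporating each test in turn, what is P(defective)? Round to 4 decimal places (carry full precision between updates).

Apply Bayes' rule sequentially, carrying P(defective) forward.
After 'fail': P(defective) = 0.45·0.4500 / (0.45·0.4500 + 0.1·0.5500) ≈ 0.7864
After 'fail': P(defective) = 0.45·0.7864 / (0.45·0.7864 + 0.1·0.2136) ≈ 0.9431
After 'fail': P(defective) = 0.45·0.9431 / (0.45·0.9431 + 0.1·0.0569) ≈ 0.9868
After 'pass': P(defective) = 0.55·0.9868 / (0.55·0.9868 + 0.9·0.0132) ≈ 0.9785
After 'pass': P(defective) = 0.55·0.9785 / (0.55·0.9785 + 0.9·0.0215) ≈ 0.9653
After 'fail': P(defective) = 0.45·0.9653 / (0.45·0.9653 + 0.1·0.0347) ≈ 0.9921

0.9921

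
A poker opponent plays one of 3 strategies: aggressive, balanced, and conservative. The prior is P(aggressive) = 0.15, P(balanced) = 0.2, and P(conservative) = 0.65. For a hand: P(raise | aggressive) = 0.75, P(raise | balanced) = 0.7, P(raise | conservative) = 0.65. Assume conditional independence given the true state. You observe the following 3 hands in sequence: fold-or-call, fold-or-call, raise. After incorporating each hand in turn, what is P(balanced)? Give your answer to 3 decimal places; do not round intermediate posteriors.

0.177

After 'fold-or-call': normaliser = 0.25·0.1500 + 0.3·0.2000 + 0.35·0.6500; P(aggressive) ≈ 0.1154, P(balanced) ≈ 0.1846, P(conservative) ≈ 0.7000
After 'fold-or-call': normaliser = 0.25·0.1154 + 0.3·0.1846 + 0.35·0.7000; P(aggressive) ≈ 0.0876, P(balanced) ≈ 0.1682, P(conservative) ≈ 0.7442
After 'raise': normaliser = 0.75·0.0876 + 0.7·0.1682 + 0.65·0.7442; P(aggressive) ≈ 0.0985, P(balanced) ≈ 0.1765, P(conservative) ≈ 0.7250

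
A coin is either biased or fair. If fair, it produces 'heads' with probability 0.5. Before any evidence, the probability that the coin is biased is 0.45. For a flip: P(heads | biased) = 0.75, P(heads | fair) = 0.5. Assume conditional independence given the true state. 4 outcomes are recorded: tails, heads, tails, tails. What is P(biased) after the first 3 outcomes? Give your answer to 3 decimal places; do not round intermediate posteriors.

0.235

After 'tails': P(biased) = 0.25·0.4500 / (0.25·0.4500 + 0.5·0.5500) ≈ 0.2903
After 'heads': P(biased) = 0.75·0.2903 / (0.75·0.2903 + 0.5·0.7097) ≈ 0.3803
After 'tails': P(biased) = 0.25·0.3803 / (0.25·0.3803 + 0.5·0.6197) ≈ 0.2348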